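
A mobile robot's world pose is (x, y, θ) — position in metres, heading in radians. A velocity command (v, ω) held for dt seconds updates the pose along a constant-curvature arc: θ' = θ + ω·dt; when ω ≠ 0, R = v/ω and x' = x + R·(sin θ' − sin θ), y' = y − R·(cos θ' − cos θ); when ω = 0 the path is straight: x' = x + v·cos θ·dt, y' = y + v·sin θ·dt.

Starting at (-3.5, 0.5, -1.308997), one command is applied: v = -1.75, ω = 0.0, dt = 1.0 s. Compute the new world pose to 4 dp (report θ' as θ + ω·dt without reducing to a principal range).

(-3.9529, 2.1904, -1.3090)

θ' = -1.3090 + 0.0·1.0 = -1.3090
ω = 0 → straight: x' = -3.5 + -1.75·cos(-1.3090)·1.0 = -3.9529
y' = 0.5 + -1.75·sin(-1.3090)·1.0 = 2.1904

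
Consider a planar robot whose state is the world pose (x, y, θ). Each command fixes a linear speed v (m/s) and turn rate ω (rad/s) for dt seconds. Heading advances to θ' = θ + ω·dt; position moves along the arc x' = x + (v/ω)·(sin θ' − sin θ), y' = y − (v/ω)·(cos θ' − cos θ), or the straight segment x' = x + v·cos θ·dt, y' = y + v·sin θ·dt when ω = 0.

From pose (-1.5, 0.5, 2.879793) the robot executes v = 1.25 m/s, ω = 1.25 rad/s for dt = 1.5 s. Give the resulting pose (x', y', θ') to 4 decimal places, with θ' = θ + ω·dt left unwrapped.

θ' = 2.8798 + 1.25·1.5 = 4.7548
R = v/ω = 1.25/1.25 = 1.0000
x' = -1.5 + 1.0000·(sin 4.7548 − sin 2.8798) = -2.7579
y' = 0.5 − 1.0000·(cos 4.7548 − cos 2.8798) = -0.5083

(-2.7579, -0.5083, 4.7548)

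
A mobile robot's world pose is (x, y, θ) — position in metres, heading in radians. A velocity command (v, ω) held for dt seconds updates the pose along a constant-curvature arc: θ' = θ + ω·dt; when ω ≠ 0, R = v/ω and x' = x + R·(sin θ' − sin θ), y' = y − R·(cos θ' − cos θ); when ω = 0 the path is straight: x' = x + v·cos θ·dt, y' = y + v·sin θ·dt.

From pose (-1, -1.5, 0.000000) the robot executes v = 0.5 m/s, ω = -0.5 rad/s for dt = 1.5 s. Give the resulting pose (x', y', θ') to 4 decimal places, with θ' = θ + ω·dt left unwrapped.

θ' = 0.0000 + -0.5·1.5 = -0.7500
R = v/ω = 0.5/-0.5 = -1.0000
x' = -1 + -1.0000·(sin -0.7500 − sin 0.0000) = -0.3184
y' = -1.5 − -1.0000·(cos -0.7500 − cos 0.0000) = -1.7683

(-0.3184, -1.7683, -0.7500)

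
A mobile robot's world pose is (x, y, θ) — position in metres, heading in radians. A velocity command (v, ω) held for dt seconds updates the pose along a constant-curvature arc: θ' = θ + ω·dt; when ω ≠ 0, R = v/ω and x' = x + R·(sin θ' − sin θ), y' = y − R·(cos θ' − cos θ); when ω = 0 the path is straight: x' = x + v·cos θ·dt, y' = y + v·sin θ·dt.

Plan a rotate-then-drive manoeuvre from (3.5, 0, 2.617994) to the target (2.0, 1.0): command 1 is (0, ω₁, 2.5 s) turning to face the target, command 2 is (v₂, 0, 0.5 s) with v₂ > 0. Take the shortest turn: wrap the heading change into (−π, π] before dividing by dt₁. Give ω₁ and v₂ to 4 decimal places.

ω₁ = -0.0258, v₂ = 3.6056

heading to target = atan2(1−0, 2−3.5) = 2.5536
Δθ = wrap(2.5536 − 2.6180) = -0.0644; ω₁ = Δθ/dt₁ = -0.0258
distance = √((2−3.5)² + (1−0)²) = 1.8028; v₂ = distance/dt₂ = 3.6056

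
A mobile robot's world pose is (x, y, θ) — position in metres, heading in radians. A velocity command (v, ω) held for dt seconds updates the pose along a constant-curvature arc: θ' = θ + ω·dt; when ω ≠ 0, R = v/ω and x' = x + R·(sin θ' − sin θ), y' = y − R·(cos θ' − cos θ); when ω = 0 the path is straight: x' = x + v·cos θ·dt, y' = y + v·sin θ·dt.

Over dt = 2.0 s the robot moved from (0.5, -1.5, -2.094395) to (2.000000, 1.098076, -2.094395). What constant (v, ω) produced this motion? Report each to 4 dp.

Δθ = -2.094395 − -2.094395 = 0.000000
ω = Δθ/dt = 0.000000/2.0 = 0.0000
ω = 0 → v = (Δx·cos θ + Δy·sin θ)/dt = -1.5000

v = -1.5000, ω = 0.0000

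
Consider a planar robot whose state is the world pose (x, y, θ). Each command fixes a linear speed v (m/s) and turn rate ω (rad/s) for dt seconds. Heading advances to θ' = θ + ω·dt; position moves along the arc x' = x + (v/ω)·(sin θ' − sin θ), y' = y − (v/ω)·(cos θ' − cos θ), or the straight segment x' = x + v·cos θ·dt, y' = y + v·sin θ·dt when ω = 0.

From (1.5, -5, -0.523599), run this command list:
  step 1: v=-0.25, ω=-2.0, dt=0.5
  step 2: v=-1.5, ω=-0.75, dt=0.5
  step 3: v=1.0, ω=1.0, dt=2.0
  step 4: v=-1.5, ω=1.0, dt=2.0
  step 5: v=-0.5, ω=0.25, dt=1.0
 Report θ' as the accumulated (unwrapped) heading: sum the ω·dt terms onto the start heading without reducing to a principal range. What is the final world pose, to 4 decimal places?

(1.7520, -8.1229, 2.3514)

step 1: θ'=-1.5236 (R=0.1250) → pose (1.4376, -4.8976, -1.5236)
step 2: θ'=-1.8986 (R=2.0000) → pose (1.5419, -4.1594, -1.8986)
step 3: θ'=0.1014 (R=1.0000) → pose (2.5899, -5.4762, 0.1014)
step 4: θ'=2.1014 (R=-1.5000) → pose (1.4480, -7.7276, 2.1014)
step 5: θ'=2.3514 (R=-2.0000) → pose (1.7520, -8.1229, 2.3514)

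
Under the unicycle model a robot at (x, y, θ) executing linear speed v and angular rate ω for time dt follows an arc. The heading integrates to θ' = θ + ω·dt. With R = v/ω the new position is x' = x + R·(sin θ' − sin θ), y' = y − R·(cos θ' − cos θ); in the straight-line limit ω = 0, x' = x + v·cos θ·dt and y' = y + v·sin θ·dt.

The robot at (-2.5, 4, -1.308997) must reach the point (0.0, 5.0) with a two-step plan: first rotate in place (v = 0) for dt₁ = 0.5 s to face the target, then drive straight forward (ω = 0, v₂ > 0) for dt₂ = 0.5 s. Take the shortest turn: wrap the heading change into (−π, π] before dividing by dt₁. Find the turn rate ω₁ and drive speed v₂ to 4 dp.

heading to target = atan2(5−4, 0−-2.5) = 0.3805
Δθ = wrap(0.3805 − -1.3090) = 1.6895; ω₁ = Δθ/dt₁ = 3.3790
distance = √((0−-2.5)² + (5−4)²) = 2.6926; v₂ = distance/dt₂ = 5.3852

ω₁ = 3.3790, v₂ = 5.3852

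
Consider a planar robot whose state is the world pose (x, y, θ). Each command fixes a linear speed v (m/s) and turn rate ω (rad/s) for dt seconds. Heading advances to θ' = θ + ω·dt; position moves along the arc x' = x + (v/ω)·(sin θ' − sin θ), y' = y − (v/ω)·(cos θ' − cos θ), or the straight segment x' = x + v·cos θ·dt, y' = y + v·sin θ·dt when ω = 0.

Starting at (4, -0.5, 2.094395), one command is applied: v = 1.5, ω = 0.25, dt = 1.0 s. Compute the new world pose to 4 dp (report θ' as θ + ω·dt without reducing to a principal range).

θ' = 2.0944 + 0.25·1.0 = 2.3444
R = v/ω = 1.5/0.25 = 6.0000
x' = 4 + 6.0000·(sin 2.3444 − sin 2.0944) = 3.0963
y' = -0.5 − 6.0000·(cos 2.3444 − cos 2.0944) = 0.6923

(3.0963, 0.6923, 2.3444)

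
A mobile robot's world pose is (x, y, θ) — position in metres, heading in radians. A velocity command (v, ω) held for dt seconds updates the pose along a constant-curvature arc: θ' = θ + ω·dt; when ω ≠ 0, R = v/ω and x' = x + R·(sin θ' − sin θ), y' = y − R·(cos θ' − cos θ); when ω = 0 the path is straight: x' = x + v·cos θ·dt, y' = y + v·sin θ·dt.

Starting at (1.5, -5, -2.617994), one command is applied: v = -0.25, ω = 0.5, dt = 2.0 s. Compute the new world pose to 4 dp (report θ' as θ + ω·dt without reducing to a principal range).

(1.7494, -4.5906, -1.6180)

θ' = -2.6180 + 0.5·2.0 = -1.6180
R = v/ω = -0.25/0.5 = -0.5000
x' = 1.5 + -0.5000·(sin -1.6180 − sin -2.6180) = 1.7494
y' = -5 − -0.5000·(cos -1.6180 − cos -2.6180) = -4.5906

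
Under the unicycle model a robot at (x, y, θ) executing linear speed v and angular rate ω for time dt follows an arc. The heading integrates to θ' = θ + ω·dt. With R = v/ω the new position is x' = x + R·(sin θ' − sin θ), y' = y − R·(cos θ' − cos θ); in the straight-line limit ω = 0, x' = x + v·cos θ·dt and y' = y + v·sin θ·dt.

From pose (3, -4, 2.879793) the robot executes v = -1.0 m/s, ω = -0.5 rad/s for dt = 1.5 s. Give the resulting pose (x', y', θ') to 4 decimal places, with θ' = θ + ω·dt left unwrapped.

θ' = 2.8798 + -0.5·1.5 = 2.1298
R = v/ω = -1.0/-0.5 = 2.0000
x' = 3 + 2.0000·(sin 2.1298 − sin 2.8798) = 4.1779
y' = -4 − 2.0000·(cos 2.1298 − cos 2.8798) = -4.8712

(4.1779, -4.8712, 2.1298)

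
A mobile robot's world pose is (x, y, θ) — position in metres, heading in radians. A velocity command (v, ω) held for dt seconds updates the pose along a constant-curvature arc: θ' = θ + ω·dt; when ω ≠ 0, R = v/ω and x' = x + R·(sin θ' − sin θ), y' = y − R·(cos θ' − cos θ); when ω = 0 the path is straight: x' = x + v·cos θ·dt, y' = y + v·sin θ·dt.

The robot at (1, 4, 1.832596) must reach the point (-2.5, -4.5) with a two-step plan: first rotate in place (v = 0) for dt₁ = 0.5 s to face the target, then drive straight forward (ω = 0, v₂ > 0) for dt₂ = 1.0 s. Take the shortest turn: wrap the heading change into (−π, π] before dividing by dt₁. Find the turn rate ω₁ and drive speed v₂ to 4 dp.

ω₁ = 4.9784, v₂ = 9.1924

heading to target = atan2(-4.5−4, -2.5−1) = -1.9614
Δθ = wrap(-1.9614 − 1.8326) = 2.4892; ω₁ = Δθ/dt₁ = 4.9784
distance = √((-2.5−1)² + (-4.5−4)²) = 9.1924; v₂ = distance/dt₂ = 9.1924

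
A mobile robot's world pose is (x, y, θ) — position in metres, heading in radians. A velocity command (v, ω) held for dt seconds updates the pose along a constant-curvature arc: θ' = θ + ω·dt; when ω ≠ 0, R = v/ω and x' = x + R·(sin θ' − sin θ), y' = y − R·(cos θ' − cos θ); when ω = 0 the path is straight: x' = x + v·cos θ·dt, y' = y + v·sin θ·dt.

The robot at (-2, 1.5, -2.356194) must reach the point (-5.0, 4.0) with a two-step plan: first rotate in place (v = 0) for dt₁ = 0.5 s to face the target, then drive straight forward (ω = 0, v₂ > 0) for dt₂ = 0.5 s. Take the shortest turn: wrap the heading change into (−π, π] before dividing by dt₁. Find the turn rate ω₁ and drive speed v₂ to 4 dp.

heading to target = atan2(4−1.5, -5−-2) = 2.4469
Δθ = wrap(2.4469 − -2.3562) = -1.4801; ω₁ = Δθ/dt₁ = -2.9603
distance = √((-5−-2)² + (4−1.5)²) = 3.9051; v₂ = distance/dt₂ = 7.8102

ω₁ = -2.9603, v₂ = 7.8102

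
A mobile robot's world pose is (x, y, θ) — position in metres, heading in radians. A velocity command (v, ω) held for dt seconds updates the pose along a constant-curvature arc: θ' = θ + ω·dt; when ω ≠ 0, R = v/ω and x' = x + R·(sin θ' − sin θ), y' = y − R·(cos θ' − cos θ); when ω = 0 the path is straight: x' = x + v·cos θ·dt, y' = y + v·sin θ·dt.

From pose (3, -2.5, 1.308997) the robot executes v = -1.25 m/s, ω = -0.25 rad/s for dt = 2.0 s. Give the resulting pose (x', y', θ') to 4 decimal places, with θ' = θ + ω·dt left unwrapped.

θ' = 1.3090 + -0.25·2.0 = 0.8090
R = v/ω = -1.25/-0.25 = 5.0000
x' = 3 + 5.0000·(sin 0.8090 − sin 1.3090) = 1.7883
y' = -2.5 − 5.0000·(cos 0.8090 − cos 1.3090) = -4.6570

(1.7883, -4.6570, 0.8090)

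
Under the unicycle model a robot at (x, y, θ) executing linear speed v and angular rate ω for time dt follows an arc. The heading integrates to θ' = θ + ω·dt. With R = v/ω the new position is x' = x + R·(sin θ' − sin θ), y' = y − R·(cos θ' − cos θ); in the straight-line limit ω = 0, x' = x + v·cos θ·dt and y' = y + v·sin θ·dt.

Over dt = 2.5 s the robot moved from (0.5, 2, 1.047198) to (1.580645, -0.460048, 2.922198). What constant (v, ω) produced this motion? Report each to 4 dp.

v = -1.2500, ω = 0.7500

Δθ = 2.922198 − 1.047198 = 1.875000
ω = Δθ/dt = 1.875000/2.5 = 0.7500
R = −Δy/(cos θ' − cos θ) = -1.6667
v = R·ω = -1.6667·0.7500 = -1.2500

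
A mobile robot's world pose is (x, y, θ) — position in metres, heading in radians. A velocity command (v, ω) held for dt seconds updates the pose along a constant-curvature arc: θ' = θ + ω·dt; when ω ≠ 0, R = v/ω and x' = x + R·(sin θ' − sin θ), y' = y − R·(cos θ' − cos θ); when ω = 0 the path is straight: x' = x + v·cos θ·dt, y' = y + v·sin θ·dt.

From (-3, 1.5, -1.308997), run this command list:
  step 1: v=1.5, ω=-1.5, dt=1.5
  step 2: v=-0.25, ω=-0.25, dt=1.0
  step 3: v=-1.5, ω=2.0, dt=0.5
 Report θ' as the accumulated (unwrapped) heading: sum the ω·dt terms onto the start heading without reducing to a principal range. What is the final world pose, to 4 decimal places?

(-3.4487, 0.0785, -2.8090)

step 1: θ'=-3.5590 (R=-1.0000) → pose (-4.3713, 0.3270, -3.5590)
step 2: θ'=-3.8090 (R=1.0000) → pose (-4.1578, 0.1983, -3.8090)
step 3: θ'=-2.8090 (R=-0.7500) → pose (-3.4487, 0.0785, -2.8090)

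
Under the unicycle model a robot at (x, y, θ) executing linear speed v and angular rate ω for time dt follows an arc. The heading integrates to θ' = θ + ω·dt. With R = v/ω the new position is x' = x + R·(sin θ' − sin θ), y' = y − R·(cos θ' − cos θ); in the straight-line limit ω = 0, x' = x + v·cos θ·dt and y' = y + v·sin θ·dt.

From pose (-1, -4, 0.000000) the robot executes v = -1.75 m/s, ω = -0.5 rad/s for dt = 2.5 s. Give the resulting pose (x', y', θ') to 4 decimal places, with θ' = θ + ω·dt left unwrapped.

θ' = 0.0000 + -0.5·2.5 = -1.2500
R = v/ω = -1.75/-0.5 = 3.5000
x' = -1 + 3.5000·(sin -1.2500 − sin 0.0000) = -4.3214
y' = -4 − 3.5000·(cos -1.2500 − cos 0.0000) = -1.6036

(-4.3214, -1.6036, -1.2500)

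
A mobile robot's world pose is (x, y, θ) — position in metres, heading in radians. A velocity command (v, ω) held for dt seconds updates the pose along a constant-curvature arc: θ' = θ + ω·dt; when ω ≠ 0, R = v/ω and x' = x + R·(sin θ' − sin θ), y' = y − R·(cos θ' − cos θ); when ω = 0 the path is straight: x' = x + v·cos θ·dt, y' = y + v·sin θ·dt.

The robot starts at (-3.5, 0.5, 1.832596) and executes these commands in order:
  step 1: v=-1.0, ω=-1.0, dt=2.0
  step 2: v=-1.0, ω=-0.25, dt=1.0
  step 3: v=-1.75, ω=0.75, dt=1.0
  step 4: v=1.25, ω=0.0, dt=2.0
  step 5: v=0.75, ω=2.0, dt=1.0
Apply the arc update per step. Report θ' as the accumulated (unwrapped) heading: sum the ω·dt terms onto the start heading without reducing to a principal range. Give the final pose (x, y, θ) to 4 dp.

(-4.7834, 1.0447, 2.3326)

step 1: θ'=-0.1674 (R=1.0000) → pose (-4.6325, -0.7448, -0.1674)
step 2: θ'=-0.4174 (R=4.0000) → pose (-5.5876, -0.4573, -0.4174)
step 3: θ'=0.3326 (R=-2.3333) → pose (-7.2953, -0.3849, 0.3326)
step 4: θ'=0.3326 (straight) → pose (-4.9324, 0.4314, 0.3326)
step 5: θ'=2.3326 (R=0.3750) → pose (-4.7834, 1.0447, 2.3326)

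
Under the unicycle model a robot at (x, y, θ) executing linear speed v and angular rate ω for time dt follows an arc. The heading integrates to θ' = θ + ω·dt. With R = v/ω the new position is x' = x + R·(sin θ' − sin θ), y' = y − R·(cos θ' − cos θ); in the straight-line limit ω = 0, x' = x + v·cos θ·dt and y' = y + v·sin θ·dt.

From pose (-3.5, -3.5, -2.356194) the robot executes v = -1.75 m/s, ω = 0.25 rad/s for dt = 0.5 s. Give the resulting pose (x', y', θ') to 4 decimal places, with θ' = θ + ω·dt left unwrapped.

(-2.9215, -2.8443, -2.2312)

θ' = -2.3562 + 0.25·0.5 = -2.2312
R = v/ω = -1.75/0.25 = -7.0000
x' = -3.5 + -7.0000·(sin -2.2312 − sin -2.3562) = -2.9215
y' = -3.5 − -7.0000·(cos -2.2312 − cos -2.3562) = -2.8443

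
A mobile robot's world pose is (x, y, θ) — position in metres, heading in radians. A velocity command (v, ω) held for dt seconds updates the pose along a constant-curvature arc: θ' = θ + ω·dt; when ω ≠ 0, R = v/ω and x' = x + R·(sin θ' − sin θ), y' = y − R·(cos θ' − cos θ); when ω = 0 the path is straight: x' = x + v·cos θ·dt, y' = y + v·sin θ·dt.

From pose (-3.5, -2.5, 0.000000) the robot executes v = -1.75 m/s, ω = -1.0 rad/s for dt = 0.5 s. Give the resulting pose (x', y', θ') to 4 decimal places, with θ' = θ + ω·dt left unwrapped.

(-4.3390, -2.2858, -0.5000)

θ' = 0.0000 + -1.0·0.5 = -0.5000
R = v/ω = -1.75/-1.0 = 1.7500
x' = -3.5 + 1.7500·(sin -0.5000 − sin 0.0000) = -4.3390
y' = -2.5 − 1.7500·(cos -0.5000 − cos 0.0000) = -2.2858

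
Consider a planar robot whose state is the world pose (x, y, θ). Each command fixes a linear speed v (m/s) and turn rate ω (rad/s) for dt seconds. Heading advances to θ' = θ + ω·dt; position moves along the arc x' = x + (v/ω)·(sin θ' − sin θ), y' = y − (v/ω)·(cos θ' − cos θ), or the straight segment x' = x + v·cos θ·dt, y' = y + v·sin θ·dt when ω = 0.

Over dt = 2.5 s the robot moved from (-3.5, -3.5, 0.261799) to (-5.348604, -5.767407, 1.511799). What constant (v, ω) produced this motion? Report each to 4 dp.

Δθ = 1.511799 − 0.261799 = 1.250000
ω = Δθ/dt = 1.250000/2.5 = 0.5000
R = −Δy/(cos θ' − cos θ) = -2.5000
v = R·ω = -2.5000·0.5000 = -1.2500

v = -1.2500, ω = 0.5000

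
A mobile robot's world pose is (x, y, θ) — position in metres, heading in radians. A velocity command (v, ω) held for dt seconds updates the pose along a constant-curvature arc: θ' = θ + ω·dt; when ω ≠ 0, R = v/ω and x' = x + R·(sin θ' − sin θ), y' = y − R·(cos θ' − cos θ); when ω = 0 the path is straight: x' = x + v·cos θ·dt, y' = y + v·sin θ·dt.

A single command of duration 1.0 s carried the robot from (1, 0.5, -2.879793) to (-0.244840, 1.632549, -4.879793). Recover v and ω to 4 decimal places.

v = 2.0000, ω = -2.0000

Δθ = -4.879793 − -2.879793 = -2.000000
ω = Δθ/dt = -2.000000/1.0 = -2.0000
R = Δx/(sin θ' − sin θ) = -1.0000
v = R·ω = -1.0000·-2.0000 = 2.0000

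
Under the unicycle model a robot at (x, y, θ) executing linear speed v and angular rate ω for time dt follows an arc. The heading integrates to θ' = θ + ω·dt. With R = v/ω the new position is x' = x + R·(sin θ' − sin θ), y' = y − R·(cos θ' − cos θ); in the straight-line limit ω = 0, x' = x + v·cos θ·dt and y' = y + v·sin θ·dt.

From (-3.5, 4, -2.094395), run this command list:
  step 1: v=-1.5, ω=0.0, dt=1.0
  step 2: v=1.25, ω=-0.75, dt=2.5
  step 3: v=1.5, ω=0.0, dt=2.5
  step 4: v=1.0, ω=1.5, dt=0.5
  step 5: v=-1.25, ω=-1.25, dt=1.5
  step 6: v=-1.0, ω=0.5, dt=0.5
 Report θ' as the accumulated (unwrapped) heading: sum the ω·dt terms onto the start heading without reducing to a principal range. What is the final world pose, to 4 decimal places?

step 1: θ'=-2.0944 (straight) → pose (-2.7500, 5.2990, -2.0944)
step 2: θ'=-3.9694 (R=-1.6667) → pose (-5.4208, 5.0049, -3.9694)
step 3: θ'=-3.9694 (straight) → pose (-7.9576, 7.7666, -3.9694)
step 4: θ'=-3.2194 (R=0.6667) → pose (-8.3968, 7.9802, -3.2194)
step 5: θ'=-5.0944 (R=1.0000) → pose (-7.5466, 6.6104, -5.0944)
step 6: θ'=-4.8444 (R=-2.0000) → pose (-7.6734, 6.1281, -4.8444)

(-7.6734, 6.1281, -4.8444)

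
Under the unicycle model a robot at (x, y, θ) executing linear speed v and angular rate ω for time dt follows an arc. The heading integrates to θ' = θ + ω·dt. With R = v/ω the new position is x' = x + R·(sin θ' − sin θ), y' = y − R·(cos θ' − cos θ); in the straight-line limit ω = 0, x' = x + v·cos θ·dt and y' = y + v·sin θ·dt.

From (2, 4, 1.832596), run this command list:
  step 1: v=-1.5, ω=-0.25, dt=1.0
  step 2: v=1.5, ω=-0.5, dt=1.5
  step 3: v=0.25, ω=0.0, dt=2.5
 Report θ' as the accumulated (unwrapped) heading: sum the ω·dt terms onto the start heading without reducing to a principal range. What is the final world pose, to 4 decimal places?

step 1: θ'=1.5826 (R=6.0000) → pose (2.2040, 2.5179, 1.5826)
step 2: θ'=0.8326 (R=-3.0000) → pose (2.9848, 4.5722, 0.8326)
step 3: θ'=0.8326 (straight) → pose (3.4054, 5.0345, 0.8326)

(3.4054, 5.0345, 0.8326)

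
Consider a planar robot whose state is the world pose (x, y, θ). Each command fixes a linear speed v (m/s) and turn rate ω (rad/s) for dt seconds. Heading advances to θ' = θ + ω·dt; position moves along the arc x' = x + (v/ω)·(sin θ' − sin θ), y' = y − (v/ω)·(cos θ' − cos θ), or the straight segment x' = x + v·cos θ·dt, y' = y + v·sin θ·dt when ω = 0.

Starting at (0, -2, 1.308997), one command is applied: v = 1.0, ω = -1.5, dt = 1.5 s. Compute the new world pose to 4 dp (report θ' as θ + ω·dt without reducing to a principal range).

(1.1827, -1.7799, -0.9410)

θ' = 1.3090 + -1.5·1.5 = -0.9410
R = v/ω = 1.0/-1.5 = -0.6667
x' = 0 + -0.6667·(sin -0.9410 − sin 1.3090) = 1.1827
y' = -2 − -0.6667·(cos -0.9410 − cos 1.3090) = -1.7799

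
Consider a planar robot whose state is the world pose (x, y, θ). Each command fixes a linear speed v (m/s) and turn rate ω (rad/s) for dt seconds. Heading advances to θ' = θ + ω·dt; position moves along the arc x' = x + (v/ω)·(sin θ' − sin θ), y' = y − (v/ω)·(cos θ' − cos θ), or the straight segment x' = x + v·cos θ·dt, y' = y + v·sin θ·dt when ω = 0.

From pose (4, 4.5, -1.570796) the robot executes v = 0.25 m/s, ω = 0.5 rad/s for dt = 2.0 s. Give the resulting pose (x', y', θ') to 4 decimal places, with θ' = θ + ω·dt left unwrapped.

(4.2298, 4.0793, -0.5708)

θ' = -1.5708 + 0.5·2.0 = -0.5708
R = v/ω = 0.25/0.5 = 0.5000
x' = 4 + 0.5000·(sin -0.5708 − sin -1.5708) = 4.2298
y' = 4.5 − 0.5000·(cos -0.5708 − cos -1.5708) = 4.0793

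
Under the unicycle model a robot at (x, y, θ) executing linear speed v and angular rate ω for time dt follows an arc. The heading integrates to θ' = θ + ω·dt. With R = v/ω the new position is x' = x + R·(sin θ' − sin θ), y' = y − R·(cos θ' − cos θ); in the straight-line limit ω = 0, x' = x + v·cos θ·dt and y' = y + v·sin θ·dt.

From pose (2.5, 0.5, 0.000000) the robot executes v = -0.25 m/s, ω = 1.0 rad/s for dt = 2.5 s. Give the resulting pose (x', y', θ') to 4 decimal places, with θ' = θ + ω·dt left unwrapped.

(2.3504, 0.0497, 2.5000)

θ' = 0.0000 + 1.0·2.5 = 2.5000
R = v/ω = -0.25/1.0 = -0.2500
x' = 2.5 + -0.2500·(sin 2.5000 − sin 0.0000) = 2.3504
y' = 0.5 − -0.2500·(cos 2.5000 − cos 0.0000) = 0.0497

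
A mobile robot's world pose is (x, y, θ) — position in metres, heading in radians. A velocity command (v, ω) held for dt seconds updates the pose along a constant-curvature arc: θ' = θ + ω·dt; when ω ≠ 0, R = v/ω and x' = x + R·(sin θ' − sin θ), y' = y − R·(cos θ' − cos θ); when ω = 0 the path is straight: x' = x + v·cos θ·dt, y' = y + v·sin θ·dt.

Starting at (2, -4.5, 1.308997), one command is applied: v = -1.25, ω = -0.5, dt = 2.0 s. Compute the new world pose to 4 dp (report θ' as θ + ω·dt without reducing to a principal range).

θ' = 1.3090 + -0.5·2.0 = 0.3090
R = v/ω = -1.25/-0.5 = 2.5000
x' = 2 + 2.5000·(sin 0.3090 − sin 1.3090) = 0.3454
y' = -4.5 − 2.5000·(cos 0.3090 − cos 1.3090) = -6.2346

(0.3454, -6.2346, 0.3090)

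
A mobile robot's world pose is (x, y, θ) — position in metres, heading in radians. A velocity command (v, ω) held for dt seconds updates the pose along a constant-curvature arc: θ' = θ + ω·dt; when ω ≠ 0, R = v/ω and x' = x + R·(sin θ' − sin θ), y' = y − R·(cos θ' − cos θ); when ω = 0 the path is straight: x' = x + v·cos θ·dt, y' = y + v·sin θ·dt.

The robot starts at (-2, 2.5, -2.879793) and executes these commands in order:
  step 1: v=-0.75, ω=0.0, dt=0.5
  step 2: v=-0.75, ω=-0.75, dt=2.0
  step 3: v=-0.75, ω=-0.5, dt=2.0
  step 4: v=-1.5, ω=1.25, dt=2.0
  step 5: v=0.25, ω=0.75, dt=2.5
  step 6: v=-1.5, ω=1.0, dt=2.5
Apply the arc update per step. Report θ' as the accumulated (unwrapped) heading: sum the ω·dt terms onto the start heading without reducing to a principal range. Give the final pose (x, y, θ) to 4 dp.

(-2.3772, -2.5542, 1.4952)

step 1: θ'=-2.8798 (straight) → pose (-1.6378, 2.5971, -2.8798)
step 2: θ'=-4.3798 (R=1.0000) → pose (-0.4338, 1.9576, -4.3798)
step 3: θ'=-5.3798 (R=1.5000) → pose (-0.6734, 0.5395, -5.3798)
step 4: θ'=-2.8798 (R=-1.2000) → pose (0.5797, -1.3624, -2.8798)
step 5: θ'=-1.0048 (R=0.3333) → pose (0.3846, -1.8631, -1.0048)
step 6: θ'=1.4952 (R=-1.5000) → pose (-2.3772, -2.5542, 1.4952)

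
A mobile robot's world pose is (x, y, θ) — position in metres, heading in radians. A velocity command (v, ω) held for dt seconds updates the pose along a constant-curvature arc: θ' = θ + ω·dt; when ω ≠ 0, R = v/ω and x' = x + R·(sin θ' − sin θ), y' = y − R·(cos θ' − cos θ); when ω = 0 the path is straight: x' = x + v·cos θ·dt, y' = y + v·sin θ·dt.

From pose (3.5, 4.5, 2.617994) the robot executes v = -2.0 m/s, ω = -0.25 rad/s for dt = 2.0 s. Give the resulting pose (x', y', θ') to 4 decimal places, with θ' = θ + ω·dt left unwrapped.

θ' = 2.6180 + -0.25·2.0 = 2.1180
R = v/ω = -2.0/-0.25 = 8.0000
x' = 3.5 + 8.0000·(sin 2.1180 − sin 2.6180) = 6.3319
y' = 4.5 − 8.0000·(cos 2.1180 − cos 2.6180) = 1.7342

(6.3319, 1.7342, 2.1180)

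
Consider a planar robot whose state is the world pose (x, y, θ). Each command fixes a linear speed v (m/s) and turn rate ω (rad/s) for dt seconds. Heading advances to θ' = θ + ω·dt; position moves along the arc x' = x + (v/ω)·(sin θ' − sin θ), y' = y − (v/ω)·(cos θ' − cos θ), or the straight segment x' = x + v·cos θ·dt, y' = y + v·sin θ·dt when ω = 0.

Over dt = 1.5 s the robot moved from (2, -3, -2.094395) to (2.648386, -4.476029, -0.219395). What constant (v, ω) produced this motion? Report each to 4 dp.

Δθ = -0.219395 − -2.094395 = 1.875000
ω = Δθ/dt = 1.875000/1.5 = 1.2500
R = −Δy/(cos θ' − cos θ) = 1.0000
v = R·ω = 1.0000·1.2500 = 1.2500

v = 1.2500, ω = 1.2500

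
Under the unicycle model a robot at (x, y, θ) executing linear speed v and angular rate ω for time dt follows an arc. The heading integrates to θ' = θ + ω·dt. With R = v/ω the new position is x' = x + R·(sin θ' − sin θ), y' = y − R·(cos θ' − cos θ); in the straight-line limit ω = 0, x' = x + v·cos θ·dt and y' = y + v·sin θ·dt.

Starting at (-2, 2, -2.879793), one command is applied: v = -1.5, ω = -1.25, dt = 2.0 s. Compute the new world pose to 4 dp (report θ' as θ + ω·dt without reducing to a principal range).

θ' = -2.8798 + -1.25·2.0 = -5.3798
R = v/ω = -1.5/-1.25 = 1.2000
x' = -2 + 1.2000·(sin -5.3798 − sin -2.8798) = -0.7469
y' = 2 − 1.2000·(cos -5.3798 − cos -2.8798) = 0.0982

(-0.7469, 0.0982, -5.3798)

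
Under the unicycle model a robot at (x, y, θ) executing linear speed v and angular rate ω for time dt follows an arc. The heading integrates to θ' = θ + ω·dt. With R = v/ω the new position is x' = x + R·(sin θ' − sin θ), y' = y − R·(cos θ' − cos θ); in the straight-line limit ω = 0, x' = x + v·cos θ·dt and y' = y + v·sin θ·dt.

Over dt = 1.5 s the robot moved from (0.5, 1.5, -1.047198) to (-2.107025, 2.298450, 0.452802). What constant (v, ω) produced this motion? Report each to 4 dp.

v = -2.0000, ω = 1.0000

Δθ = 0.452802 − -1.047198 = 1.500000
ω = Δθ/dt = 1.500000/1.5 = 1.0000
R = Δx/(sin θ' − sin θ) = -2.0000
v = R·ω = -2.0000·1.0000 = -2.0000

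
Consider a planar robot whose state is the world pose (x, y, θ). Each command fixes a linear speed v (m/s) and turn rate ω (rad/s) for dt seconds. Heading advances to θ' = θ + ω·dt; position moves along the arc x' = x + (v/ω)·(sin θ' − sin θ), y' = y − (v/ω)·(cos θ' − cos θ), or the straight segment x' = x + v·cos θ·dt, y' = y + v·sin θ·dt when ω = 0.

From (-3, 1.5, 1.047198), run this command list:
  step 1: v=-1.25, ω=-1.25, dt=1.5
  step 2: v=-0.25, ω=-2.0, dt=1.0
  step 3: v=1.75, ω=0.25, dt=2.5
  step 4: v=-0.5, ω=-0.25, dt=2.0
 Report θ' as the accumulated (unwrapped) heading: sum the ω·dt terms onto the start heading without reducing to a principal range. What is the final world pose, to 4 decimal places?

(-7.2722, -0.3669, -2.7028)

step 1: θ'=-0.8278 (R=1.0000) → pose (-4.6025, 1.3235, -0.8278)
step 2: θ'=-2.8278 (R=0.1250) → pose (-4.5490, 1.5270, -2.8278)
step 3: θ'=-2.2028 (R=7.0000) → pose (-8.0362, -0.9959, -2.2028)
step 4: θ'=-2.7028 (R=2.0000) → pose (-7.2722, -0.3669, -2.7028)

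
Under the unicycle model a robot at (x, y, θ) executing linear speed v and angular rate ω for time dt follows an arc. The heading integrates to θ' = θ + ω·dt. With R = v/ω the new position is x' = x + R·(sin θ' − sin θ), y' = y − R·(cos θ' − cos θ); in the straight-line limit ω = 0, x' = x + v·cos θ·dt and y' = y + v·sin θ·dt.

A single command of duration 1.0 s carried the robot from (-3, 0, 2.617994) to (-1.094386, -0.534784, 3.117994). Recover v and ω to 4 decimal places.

Δθ = 3.117994 − 2.617994 = 0.500000
ω = Δθ/dt = 0.500000/1.0 = 0.5000
R = Δx/(sin θ' − sin θ) = -4.0000
v = R·ω = -4.0000·0.5000 = -2.0000

v = -2.0000, ω = 0.5000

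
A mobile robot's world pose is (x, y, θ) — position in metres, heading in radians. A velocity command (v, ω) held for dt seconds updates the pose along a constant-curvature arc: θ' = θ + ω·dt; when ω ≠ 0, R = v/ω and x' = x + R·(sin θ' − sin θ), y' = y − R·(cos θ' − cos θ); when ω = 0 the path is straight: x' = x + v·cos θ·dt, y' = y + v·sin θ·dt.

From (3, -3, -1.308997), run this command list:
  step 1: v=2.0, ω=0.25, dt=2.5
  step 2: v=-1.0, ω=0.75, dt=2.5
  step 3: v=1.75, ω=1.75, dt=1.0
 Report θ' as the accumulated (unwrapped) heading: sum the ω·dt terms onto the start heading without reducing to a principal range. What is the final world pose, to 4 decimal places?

step 1: θ'=-0.6840 (R=8.0000) → pose (5.6722, -7.1299, -0.6840)
step 2: θ'=1.1910 (R=-1.3333) → pose (3.5914, -7.6690, 1.1910)
step 3: θ'=2.9410 (R=1.0000) → pose (2.8619, -6.3183, 2.9410)

(2.8619, -6.3183, 2.9410)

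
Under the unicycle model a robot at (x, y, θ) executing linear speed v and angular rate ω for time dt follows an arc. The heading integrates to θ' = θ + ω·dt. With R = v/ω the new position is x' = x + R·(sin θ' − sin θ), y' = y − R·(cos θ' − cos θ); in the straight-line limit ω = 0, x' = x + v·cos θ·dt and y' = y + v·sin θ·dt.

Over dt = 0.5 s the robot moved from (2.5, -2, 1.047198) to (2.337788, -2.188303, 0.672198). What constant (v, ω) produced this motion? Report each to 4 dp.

Δθ = 0.672198 − 1.047198 = -0.375000
ω = Δθ/dt = -0.375000/0.5 = -0.7500
R = −Δy/(cos θ' − cos θ) = 0.6667
v = R·ω = 0.6667·-0.7500 = -0.5000

v = -0.5000, ω = -0.7500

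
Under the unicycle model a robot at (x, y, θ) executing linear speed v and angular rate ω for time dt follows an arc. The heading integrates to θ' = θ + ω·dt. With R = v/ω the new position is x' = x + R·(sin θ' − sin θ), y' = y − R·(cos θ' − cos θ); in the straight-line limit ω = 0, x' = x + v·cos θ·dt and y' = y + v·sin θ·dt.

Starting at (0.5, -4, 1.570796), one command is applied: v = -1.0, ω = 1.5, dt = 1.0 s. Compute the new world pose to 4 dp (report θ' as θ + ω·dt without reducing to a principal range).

θ' = 1.5708 + 1.5·1.0 = 3.0708
R = v/ω = -1.0/1.5 = -0.6667
x' = 0.5 + -0.6667·(sin 3.0708 − sin 1.5708) = 1.1195
y' = -4 − -0.6667·(cos 3.0708 − cos 1.5708) = -4.6650

(1.1195, -4.6650, 3.0708)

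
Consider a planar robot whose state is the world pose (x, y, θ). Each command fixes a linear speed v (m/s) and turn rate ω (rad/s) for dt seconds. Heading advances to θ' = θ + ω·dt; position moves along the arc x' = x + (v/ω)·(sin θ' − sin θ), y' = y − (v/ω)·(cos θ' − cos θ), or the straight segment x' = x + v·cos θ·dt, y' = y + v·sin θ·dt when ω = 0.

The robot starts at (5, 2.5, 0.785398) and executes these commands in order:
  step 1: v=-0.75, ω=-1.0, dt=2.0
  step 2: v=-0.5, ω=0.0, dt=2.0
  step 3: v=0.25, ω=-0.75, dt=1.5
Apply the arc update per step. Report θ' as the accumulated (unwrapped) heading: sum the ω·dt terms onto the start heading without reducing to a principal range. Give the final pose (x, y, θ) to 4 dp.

step 1: θ'=-1.2146 (R=0.7500) → pose (3.7667, 2.7688, -1.2146)
step 2: θ'=-1.2146 (straight) → pose (3.4180, 3.7060, -1.2146)
step 3: θ'=-2.3396 (R=-0.3333) → pose (3.3452, 3.3580, -2.3396)

(3.3452, 3.3580, -2.3396)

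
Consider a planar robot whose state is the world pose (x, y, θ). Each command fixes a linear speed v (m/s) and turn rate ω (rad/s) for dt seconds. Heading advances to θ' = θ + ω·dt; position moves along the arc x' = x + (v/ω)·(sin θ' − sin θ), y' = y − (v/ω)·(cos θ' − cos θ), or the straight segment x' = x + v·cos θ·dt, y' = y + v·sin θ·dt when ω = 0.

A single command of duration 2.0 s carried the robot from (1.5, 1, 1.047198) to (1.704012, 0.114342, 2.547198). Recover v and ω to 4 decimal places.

v = -0.5000, ω = 0.7500

Δθ = 2.547198 − 1.047198 = 1.500000
ω = Δθ/dt = 1.500000/2.0 = 0.7500
R = −Δy/(cos θ' − cos θ) = -0.6667
v = R·ω = -0.6667·0.7500 = -0.5000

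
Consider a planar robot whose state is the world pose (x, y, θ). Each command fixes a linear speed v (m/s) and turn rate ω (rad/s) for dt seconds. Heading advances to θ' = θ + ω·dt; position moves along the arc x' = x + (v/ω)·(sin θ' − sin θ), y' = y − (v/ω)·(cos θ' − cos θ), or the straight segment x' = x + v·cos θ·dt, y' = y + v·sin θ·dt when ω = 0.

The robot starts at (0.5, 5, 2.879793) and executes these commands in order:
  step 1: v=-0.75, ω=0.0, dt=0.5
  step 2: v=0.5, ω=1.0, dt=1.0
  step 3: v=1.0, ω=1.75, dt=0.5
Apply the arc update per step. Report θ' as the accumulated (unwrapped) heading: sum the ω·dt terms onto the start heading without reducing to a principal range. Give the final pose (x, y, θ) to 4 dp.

(0.2100, 4.3429, 4.7548)

step 1: θ'=2.8798 (straight) → pose (0.8622, 4.9029, 2.8798)
step 2: θ'=3.8798 (R=0.5000) → pose (0.3963, 4.7898, 3.8798)
step 3: θ'=4.7548 (R=0.5714) → pose (0.2100, 4.3429, 4.7548)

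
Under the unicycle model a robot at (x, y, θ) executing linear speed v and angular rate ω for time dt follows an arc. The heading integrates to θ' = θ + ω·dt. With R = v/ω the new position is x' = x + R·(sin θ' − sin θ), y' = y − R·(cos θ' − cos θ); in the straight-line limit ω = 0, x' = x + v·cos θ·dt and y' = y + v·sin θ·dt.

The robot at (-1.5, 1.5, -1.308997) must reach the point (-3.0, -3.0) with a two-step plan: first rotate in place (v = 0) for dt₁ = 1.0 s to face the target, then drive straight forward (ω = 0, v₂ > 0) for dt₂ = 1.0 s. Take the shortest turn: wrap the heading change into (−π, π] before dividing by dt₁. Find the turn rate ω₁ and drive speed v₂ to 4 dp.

ω₁ = -0.5835, v₂ = 4.7434

heading to target = atan2(-3−1.5, -3−-1.5) = -1.8925
Δθ = wrap(-1.8925 − -1.3090) = -0.5835; ω₁ = Δθ/dt₁ = -0.5835
distance = √((-3−-1.5)² + (-3−1.5)²) = 4.7434; v₂ = distance/dt₂ = 4.7434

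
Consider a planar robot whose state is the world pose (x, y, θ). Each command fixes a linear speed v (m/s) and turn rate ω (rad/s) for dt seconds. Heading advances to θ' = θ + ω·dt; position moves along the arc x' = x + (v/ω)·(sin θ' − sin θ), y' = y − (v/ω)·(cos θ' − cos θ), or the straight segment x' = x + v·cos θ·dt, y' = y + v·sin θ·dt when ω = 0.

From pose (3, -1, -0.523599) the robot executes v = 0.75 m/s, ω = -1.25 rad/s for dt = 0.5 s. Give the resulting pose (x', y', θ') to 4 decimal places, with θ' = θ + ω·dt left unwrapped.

θ' = -0.5236 + -1.25·0.5 = -1.1486
R = v/ω = 0.75/-1.25 = -0.6000
x' = 3 + -0.6000·(sin -1.1486 − sin -0.5236) = 3.2473
y' = -1 − -0.6000·(cos -1.1486 − cos -0.5236) = -1.2738

(3.2473, -1.2738, -1.1486)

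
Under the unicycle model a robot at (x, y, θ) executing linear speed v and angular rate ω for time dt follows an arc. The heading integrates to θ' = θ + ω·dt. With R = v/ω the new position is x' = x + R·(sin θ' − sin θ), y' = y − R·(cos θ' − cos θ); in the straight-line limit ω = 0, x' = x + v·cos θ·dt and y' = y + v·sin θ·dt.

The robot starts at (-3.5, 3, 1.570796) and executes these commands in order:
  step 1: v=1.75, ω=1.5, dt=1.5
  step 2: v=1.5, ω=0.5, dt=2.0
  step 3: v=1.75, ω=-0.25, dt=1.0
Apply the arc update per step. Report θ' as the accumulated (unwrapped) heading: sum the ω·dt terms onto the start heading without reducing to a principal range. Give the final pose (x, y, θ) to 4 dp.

step 1: θ'=3.8208 (R=1.1667) → pose (-5.3995, 3.9078, 3.8208)
step 2: θ'=4.8208 (R=3.0000) → pose (-6.4974, 1.2489, 4.8208)
step 3: θ'=4.5708 (R=-7.0000) → pose (-6.5264, -0.4963, 4.5708)

(-6.5264, -0.4963, 4.5708)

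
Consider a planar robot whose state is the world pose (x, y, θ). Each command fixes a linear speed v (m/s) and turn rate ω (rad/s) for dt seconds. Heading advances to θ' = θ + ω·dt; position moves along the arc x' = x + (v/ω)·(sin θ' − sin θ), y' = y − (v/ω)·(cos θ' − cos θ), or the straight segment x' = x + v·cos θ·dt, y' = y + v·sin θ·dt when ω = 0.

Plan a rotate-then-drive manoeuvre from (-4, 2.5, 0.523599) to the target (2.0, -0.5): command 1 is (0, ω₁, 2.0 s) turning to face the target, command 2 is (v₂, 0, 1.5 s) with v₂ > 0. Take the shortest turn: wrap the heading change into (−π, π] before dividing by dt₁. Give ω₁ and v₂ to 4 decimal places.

heading to target = atan2(-0.5−2.5, 2−-4) = -0.4636
Δθ = wrap(-0.4636 − 0.5236) = -0.9872; ω₁ = Δθ/dt₁ = -0.4936
distance = √((2−-4)² + (-0.5−2.5)²) = 6.7082; v₂ = distance/dt₂ = 4.4721

ω₁ = -0.4936, v₂ = 4.4721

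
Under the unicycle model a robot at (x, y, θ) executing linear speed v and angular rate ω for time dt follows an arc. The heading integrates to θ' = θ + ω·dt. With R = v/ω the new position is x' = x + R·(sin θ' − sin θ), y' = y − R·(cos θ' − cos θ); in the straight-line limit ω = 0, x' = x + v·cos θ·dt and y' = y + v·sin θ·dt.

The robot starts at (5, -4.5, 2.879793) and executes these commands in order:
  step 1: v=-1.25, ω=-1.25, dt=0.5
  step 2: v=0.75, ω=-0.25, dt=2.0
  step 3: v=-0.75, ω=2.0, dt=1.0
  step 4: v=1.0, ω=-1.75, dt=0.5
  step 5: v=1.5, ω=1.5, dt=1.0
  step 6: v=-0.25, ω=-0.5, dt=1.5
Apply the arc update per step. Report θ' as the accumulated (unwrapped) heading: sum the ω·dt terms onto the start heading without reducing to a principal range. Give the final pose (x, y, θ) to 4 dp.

step 1: θ'=2.2548 (R=1.0000) → pose (5.5162, -4.8340, 2.2548)
step 2: θ'=1.7548 (R=-3.0000) → pose (4.8920, -3.4872, 1.7548)
step 3: θ'=3.7548 (R=-0.3750) → pose (5.4765, -3.7253, 3.7548)
step 4: θ'=2.8798 (R=-0.5714) → pose (4.9998, -3.8099, 2.8798)
step 5: θ'=4.3798 (R=1.0000) → pose (3.7957, -4.4494, 4.3798)
step 6: θ'=3.6298 (R=0.5000) → pose (4.0338, -4.1710, 3.6298)

(4.0338, -4.1710, 3.6298)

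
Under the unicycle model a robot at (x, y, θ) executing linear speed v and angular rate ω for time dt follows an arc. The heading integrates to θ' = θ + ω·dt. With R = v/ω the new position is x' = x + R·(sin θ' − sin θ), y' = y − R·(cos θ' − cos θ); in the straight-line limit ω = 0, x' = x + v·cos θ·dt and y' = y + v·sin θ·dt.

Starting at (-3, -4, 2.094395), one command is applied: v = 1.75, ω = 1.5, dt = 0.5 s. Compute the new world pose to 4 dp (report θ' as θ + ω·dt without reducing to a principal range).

θ' = 2.0944 + 1.5·0.5 = 2.8444
R = v/ω = 1.75/1.5 = 1.1667
x' = -3 + 1.1667·(sin 2.8444 − sin 2.0944) = -3.6687
y' = -4 − 1.1667·(cos 2.8444 − cos 2.0944) = -3.4678

(-3.6687, -3.4678, 2.8444)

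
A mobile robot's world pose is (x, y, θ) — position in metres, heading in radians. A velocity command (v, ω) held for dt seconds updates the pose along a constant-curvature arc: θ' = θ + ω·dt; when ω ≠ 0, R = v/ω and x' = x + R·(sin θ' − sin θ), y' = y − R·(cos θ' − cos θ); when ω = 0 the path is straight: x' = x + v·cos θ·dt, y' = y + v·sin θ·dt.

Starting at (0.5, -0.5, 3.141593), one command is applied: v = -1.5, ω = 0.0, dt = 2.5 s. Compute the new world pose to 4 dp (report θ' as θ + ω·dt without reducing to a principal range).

θ' = 3.1416 + 0.0·2.5 = 3.1416
ω = 0 → straight: x' = 0.5 + -1.5·cos(3.1416)·2.5 = 4.2500
y' = -0.5 + -1.5·sin(3.1416)·2.5 = -0.5000

(4.2500, -0.5000, 3.1416)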